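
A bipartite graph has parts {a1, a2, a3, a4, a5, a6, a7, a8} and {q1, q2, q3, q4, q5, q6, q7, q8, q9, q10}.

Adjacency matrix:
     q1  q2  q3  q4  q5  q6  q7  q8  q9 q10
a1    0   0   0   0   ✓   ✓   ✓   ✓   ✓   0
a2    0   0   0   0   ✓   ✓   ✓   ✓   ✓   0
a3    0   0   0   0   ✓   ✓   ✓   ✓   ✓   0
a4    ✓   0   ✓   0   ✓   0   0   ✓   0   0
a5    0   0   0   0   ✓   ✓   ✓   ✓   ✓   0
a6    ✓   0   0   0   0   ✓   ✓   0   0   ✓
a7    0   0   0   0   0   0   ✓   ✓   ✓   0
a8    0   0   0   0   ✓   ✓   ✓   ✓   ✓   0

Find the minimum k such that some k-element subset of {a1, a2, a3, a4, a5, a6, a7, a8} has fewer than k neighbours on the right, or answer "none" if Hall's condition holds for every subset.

6

Take S = {a1, a2, a3, a5, a7, a8}. Its neighbourhood is {q5, q6, q7, q8, q9}, so |N(S)| = 5 < |S| = 6.
Every subset of size less than 6 has at least as many neighbours as members, so 6 is the minimum.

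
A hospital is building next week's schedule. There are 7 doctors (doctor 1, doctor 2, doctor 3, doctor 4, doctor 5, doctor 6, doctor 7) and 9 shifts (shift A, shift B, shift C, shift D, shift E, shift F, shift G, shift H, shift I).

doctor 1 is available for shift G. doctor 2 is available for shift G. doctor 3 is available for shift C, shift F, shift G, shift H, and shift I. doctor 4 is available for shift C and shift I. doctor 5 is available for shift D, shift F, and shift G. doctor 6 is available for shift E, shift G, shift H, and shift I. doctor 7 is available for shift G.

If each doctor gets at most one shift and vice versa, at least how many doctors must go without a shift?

For example, pair doctor 1-shift G, doctor 3-shift I, doctor 4-shift C, doctor 5-shift F, doctor 6-shift E.
The set {doctor 1, doctor 2, doctor 7} has only 1 neighbour ({shift G}), so by Hall's theorem at most 5 of the 7 doctors can be matched.
That matches 5 of the 7, leaving 2 unmatched; no matching can do better.

2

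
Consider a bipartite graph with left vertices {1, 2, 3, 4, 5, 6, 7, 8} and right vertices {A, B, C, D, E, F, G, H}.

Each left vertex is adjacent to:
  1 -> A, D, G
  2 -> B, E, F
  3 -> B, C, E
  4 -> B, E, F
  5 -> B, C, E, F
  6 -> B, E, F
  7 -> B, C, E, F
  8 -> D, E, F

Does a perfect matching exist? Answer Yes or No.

The set {2, 3, 4, 5, 6, 7} has only 4 neighbours ({B, C, E, F}), so by Hall's theorem at most 6 of the 8 left vertices can be matched.
Hence no matching covers every left vertex.

No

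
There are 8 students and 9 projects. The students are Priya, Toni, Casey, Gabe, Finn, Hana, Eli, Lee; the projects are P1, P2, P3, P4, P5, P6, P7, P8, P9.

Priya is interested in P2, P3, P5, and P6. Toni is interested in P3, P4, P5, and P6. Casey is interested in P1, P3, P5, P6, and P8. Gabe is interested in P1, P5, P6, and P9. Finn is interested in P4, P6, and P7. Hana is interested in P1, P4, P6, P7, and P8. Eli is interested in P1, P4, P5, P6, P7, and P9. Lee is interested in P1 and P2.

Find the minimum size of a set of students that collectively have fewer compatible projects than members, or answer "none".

none

A matching saturating every student exists, for instance Priya→P5, Toni→P6, Casey→P3, Gabe→P9, Finn→P4, Hana→P8, Eli→P7, Lee→P1.
By Hall's marriage theorem, this means |N(S)| ≥ |S| for every subset S, so no violating subset exists.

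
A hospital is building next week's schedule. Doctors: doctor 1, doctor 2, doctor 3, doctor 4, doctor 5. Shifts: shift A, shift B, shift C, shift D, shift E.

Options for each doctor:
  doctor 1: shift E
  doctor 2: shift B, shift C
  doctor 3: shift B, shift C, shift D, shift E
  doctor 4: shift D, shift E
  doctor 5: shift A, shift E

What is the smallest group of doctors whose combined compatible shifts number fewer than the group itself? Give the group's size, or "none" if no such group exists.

A matching saturating every doctor exists, for instance doctor 1→shift E, doctor 2→shift C, doctor 3→shift B, doctor 4→shift D, doctor 5→shift A.
By Hall's marriage theorem, this means |N(S)| ≥ |S| for every subset S, so no violating subset exists.

none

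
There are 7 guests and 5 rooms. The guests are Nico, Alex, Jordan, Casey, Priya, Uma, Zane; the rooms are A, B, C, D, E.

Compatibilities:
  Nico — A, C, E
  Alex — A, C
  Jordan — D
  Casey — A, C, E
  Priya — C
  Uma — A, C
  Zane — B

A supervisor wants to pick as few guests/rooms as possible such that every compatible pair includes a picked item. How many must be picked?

A maximum matching has 5 edges (e.g. Nico–C, Alex–A, Jordan–D, Casey–E, Zane–B).
By König's theorem the minimum vertex cover has the same size. One such cover is {Jordan, Zane, A, C, E}.

5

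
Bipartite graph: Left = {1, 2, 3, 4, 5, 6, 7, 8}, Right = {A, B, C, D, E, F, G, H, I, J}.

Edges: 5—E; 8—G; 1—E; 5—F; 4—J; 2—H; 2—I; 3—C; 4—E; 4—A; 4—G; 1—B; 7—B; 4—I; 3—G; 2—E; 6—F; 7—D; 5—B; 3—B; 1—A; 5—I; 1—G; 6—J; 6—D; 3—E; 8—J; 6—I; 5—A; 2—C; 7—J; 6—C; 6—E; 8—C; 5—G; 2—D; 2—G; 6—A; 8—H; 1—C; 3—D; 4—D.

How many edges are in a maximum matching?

One maximum matching: 1→C, 2→H, 3→E, 4→G, 5→A, 6→F, 7→B, 8→J.
All 8 left vertices are matched, so no larger matching exists.

8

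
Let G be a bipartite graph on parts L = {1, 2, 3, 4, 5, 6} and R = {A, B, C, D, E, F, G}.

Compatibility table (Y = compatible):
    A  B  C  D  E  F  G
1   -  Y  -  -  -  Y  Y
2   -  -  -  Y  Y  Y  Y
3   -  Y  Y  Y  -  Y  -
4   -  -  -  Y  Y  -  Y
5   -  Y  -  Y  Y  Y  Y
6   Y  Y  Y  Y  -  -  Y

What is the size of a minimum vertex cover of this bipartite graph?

{1, 2, 3, 4, 5, 6} is a vertex cover of size 6: every edge has an endpoint in this set.
No smaller cover exists because 1–B, 2–F, 3–C, 4–D, 5–E, 6–G is a matching of size 6, and a cover must include an endpoint of each of these disjoint edges (König's theorem).

6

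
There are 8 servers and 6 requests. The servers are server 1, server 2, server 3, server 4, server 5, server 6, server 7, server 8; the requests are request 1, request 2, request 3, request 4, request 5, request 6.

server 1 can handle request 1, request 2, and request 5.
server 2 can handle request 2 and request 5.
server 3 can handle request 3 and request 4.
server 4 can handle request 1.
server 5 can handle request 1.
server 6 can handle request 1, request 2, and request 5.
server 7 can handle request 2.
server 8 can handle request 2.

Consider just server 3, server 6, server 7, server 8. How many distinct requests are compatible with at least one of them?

The union of neighbours of {server 3, server 6, server 7, server 8} is {request 1, request 2, request 3, request 4, request 5}, which has 5 elements.
Since |N(S)| = 5 ≥ |S| = 4, Hall's condition holds for this subset.

5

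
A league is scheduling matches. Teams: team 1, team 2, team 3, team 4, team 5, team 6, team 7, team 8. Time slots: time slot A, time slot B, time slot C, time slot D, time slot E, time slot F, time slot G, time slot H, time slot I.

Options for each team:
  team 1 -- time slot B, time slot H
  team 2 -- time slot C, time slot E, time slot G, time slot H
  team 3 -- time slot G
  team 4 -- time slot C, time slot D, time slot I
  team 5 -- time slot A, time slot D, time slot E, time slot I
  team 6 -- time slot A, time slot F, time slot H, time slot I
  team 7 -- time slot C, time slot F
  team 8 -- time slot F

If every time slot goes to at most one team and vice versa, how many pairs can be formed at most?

8

One maximum matching: team 1-time slot B, team 2-time slot E, team 3-time slot G, team 4-time slot I, team 5-time slot D, team 6-time slot H, team 7-time slot C, team 8-time slot F.
This saturates every team, so 8 is the maximum.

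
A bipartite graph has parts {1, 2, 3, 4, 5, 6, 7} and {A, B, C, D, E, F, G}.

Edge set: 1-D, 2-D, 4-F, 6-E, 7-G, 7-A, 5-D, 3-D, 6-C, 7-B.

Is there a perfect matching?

No

The set {1, 2, 3, 5} has only 1 neighbour ({D}), so by Hall's theorem at most 4 of the 7 left vertices can be matched.
Hence no matching covers every left vertex.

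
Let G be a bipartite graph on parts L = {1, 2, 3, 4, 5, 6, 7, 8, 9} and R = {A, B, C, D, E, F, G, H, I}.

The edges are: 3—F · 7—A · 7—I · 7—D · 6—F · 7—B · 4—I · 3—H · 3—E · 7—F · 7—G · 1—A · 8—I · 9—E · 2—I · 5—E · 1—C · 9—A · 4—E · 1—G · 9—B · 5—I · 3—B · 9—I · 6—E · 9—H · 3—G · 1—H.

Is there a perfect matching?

The set {2, 4, 5, 8} has only 2 neighbours ({E, I}), so by Hall's theorem at most 7 of the 9 left vertices can be matched.
Hence no matching covers every left vertex.

No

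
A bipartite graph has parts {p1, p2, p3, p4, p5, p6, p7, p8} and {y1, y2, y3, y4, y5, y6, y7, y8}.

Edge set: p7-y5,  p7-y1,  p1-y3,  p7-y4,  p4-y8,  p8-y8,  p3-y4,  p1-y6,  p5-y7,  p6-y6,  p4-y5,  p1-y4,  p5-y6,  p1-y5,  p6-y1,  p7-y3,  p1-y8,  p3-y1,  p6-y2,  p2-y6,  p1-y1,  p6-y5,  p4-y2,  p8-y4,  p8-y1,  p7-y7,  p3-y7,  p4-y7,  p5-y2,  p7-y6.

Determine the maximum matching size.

One maximum matching: p1-y4, p2-y6, p3-y7, p4-y8, p5-y2, p6-y5, p7-y3, p8-y1.
This saturates every left vertex, so 8 is the maximum.

8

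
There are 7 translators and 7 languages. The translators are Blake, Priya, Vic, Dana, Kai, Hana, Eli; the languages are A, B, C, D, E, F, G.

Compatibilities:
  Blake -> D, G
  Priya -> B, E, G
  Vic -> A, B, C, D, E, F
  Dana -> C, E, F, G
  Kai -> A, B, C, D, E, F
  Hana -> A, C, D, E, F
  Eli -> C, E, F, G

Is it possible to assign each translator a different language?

One maximum matching: Blake–D, Priya–G, Vic–B, Dana–C, Kai–A, Hana–F, Eli–E.
Every translator is matched, so this is a perfect matching.

Yes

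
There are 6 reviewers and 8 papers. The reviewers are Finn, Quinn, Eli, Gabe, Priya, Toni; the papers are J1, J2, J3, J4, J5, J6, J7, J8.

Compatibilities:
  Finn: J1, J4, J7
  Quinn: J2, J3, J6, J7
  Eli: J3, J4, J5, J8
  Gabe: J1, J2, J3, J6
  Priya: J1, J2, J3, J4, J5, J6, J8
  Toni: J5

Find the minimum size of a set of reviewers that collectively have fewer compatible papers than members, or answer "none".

none

A matching saturating every reviewer exists, for instance Finn→J1, Quinn→J7, Eli→J8, Gabe→J3, Priya→J6, Toni→J5.
By Hall's marriage theorem, this means |N(S)| ≥ |S| for every subset S, so no violating subset exists.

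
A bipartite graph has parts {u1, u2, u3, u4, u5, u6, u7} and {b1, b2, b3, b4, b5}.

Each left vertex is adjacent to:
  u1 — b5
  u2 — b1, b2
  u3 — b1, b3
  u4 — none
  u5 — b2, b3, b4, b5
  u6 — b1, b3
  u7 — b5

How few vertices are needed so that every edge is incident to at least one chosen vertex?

5

A maximum matching has 5 edges (e.g. u1–b5, u2–b2, u3–b1, u5–b4, u6–b3).
By König's theorem the minimum vertex cover has the same size. One such cover is {u2, u3, u5, u6, b5}.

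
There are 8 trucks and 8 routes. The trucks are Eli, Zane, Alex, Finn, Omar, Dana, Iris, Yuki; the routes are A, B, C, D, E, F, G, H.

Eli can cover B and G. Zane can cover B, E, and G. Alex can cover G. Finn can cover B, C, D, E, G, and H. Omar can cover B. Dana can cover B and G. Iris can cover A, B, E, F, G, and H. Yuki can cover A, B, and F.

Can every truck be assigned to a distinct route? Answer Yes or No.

The set {Eli, Alex, Omar, Dana} has only 2 neighbours ({B, G}), so by Hall's theorem at most 6 of the 8 trucks can be matched.
Hence no matching covers every truck.

No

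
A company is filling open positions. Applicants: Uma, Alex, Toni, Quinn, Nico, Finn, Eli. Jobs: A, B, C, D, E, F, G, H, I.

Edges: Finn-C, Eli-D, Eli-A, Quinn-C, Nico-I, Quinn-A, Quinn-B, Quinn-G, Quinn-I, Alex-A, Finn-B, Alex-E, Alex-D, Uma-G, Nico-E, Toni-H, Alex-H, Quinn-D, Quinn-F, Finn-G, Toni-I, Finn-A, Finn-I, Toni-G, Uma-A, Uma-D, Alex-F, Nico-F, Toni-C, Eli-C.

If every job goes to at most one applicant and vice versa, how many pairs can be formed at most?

A valid assignment of size 7: Uma–D, Alex–E, Toni–G, Quinn–B, Nico–F, Finn–A, Eli–C.
All 7 applicants are matched, so no larger matching exists.

7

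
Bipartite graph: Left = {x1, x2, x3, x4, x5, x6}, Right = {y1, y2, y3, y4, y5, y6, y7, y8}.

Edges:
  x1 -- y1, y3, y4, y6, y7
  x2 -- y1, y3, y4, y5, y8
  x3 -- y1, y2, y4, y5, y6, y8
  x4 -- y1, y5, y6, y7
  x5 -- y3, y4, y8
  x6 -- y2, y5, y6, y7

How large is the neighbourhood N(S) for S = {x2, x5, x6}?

The union of neighbours of {x2, x5, x6} is {y1, y2, y3, y4, y5, y6, y7, y8}, which has 8 elements.
Since |N(S)| = 8 ≥ |S| = 3, Hall's condition holds for this subset.

8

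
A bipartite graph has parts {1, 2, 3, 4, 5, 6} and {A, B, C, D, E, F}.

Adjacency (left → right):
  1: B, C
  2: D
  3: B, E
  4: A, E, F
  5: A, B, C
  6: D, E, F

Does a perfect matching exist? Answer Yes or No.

For example, pair 1-C, 2-D, 3-B, 4-F, 5-A, 6-E.
All 6 left vertices are covered.

Yes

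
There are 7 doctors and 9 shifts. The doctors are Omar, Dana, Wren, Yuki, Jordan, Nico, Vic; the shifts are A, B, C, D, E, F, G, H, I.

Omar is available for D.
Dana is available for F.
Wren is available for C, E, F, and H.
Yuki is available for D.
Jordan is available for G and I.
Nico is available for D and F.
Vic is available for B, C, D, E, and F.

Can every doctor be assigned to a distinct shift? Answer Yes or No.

No

The set {Omar, Dana, Yuki, Nico} has only 2 neighbours ({D, F}), so by Hall's theorem at most 5 of the 7 doctors can be matched.
Hence no matching covers every doctor.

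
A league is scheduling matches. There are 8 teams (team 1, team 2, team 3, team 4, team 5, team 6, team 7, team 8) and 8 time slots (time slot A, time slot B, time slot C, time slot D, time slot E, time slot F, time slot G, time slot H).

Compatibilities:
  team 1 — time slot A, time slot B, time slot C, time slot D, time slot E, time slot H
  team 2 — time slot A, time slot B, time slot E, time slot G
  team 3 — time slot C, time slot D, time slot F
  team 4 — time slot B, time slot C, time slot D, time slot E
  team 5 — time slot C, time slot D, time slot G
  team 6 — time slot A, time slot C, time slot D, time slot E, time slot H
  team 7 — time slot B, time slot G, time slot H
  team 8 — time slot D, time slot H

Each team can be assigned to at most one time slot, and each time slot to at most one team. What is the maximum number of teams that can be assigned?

A valid assignment of size 8: team 1–time slot A, team 2–time slot B, team 3–time slot F, team 4–time slot D, team 5–time slot C, team 6–time slot E, team 7–time slot G, team 8–time slot H.
All 8 teams are matched, so no larger matching exists.

8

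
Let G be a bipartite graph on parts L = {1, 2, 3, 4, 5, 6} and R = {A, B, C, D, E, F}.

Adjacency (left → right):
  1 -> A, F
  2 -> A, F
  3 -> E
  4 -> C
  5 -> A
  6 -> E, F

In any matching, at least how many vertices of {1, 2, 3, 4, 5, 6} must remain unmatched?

For example, pair 1→A, 2→F, 3→E, 4→C.
The set {1, 2, 3, 5, 6} has only 3 neighbours ({A, E, F}), so by Hall's theorem at most 4 of the 6 left vertices can be matched.
That matches 4 of the 6, leaving 2 unmatched; no matching can do better.

2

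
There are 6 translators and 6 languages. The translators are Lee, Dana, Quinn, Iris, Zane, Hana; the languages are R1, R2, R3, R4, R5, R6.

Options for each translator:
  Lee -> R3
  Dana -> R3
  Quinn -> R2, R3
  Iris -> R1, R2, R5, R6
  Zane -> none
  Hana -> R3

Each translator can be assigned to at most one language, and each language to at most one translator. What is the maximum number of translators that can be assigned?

For example, pair Lee→R3, Quinn→R2, Iris→R5.
The set {Lee, Dana, Zane, Hana} has only 1 neighbour ({R3}), so by Hall's theorem at most 3 of the 6 translators can be matched.

3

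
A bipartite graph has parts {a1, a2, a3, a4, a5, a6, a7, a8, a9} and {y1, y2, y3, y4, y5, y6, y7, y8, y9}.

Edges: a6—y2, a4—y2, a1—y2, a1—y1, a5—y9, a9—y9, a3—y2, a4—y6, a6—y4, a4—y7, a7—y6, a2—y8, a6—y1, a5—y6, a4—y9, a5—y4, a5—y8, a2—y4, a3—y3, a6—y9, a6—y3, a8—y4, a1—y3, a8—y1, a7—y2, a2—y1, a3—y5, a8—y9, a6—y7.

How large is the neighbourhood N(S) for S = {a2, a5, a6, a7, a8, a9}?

The union of neighbours of {a2, a5, a6, a7, a8, a9} is {y1, y2, y3, y4, y6, y7, y8, y9}, which has 8 elements.
Since |N(S)| = 8 ≥ |S| = 6, Hall's condition holds for this subset.

8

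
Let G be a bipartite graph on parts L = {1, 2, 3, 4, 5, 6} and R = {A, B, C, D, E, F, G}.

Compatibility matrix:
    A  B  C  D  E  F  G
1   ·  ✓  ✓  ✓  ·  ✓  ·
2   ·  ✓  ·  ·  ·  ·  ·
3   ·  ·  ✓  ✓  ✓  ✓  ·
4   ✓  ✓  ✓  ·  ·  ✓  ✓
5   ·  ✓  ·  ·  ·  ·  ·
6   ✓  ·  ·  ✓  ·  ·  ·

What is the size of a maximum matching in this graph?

5

For example, pair 1→F, 2→B, 3→E, 4→G, 6→D.
The set {2, 5} has only 1 neighbour ({B}), so by Hall's theorem at most 5 of the 6 left vertices can be matched.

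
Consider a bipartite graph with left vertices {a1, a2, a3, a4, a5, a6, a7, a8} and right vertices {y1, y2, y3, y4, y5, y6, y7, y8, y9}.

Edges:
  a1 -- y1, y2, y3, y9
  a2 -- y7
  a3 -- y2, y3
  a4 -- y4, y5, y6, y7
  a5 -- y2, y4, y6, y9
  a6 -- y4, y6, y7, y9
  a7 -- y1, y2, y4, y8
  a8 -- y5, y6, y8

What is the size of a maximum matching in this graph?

A valid assignment of size 8: a1–y3, a2–y7, a3–y2, a4–y5, a5–y6, a6–y4, a7–y1, a8–y8.
This saturates every left vertex, so 8 is the maximum.

8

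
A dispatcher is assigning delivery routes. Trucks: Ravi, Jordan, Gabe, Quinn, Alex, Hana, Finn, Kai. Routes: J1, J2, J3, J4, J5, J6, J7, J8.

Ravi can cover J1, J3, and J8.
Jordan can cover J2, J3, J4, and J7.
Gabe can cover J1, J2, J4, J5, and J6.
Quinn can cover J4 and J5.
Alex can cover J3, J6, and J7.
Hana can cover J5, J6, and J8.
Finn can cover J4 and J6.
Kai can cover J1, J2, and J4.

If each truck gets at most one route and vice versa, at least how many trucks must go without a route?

0

One maximum matching: Ravi-J3, Jordan-J2, Gabe-J6, Quinn-J5, Alex-J7, Hana-J8, Finn-J4, Kai-J1.
All 8 trucks are matched, so no larger matching exists.
That matches 8 of the 8, leaving 0 unmatched; no matching can do better.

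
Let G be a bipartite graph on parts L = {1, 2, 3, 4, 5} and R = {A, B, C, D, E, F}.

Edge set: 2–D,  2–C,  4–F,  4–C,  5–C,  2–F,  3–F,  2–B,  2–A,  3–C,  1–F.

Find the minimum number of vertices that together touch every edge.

A maximum matching has 3 edges (e.g. 1–F, 2–A, 3–C).
By König's theorem the minimum vertex cover has the same size. One such cover is {2, C, F}.

3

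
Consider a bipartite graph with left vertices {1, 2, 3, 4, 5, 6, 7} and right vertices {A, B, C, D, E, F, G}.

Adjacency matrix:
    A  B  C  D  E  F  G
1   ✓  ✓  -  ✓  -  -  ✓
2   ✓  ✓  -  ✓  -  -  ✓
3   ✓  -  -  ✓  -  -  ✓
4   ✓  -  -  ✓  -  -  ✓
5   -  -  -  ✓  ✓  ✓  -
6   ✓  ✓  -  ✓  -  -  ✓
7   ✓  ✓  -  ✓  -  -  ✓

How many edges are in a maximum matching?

A valid assignment of size 5: 1–A, 2–B, 3–D, 4–G, 5–E.
The set {1, 2, 3, 4, 6, 7} has only 4 neighbours ({A, B, D, G}), so by Hall's theorem at most 5 of the 7 left vertices can be matched.

5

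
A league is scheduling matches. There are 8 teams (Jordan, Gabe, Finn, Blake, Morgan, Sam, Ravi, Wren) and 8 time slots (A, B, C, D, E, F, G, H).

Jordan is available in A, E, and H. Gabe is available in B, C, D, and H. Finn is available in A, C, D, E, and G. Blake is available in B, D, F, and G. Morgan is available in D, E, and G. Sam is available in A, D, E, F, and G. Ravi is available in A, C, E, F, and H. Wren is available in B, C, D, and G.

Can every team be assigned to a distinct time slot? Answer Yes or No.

Yes

A valid assignment of size 8: Jordan→H, Gabe→C, Finn→G, Blake→F, Morgan→D, Sam→E, Ravi→A, Wren→B.
Every team is matched, so this is a perfect matching.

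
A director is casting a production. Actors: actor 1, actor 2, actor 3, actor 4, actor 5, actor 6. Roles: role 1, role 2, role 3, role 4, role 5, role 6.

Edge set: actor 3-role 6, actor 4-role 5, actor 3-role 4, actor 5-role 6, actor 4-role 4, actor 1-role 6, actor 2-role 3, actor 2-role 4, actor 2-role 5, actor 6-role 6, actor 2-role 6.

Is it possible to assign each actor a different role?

No

The set {actor 1, actor 5, actor 6} has only 1 neighbour ({role 6}), so by Hall's theorem at most 4 of the 6 actors can be matched.
Hence no matching covers every actor.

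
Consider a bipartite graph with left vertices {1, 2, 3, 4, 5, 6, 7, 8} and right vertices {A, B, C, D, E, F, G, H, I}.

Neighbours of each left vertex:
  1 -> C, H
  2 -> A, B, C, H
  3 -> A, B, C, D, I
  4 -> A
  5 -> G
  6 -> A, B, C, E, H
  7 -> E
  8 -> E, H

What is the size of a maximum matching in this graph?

7

One maximum matching: 1-C, 2-B, 3-D, 4-A, 5-G, 6-H, 7-E.
The set {1, 2, 4, 6, 7, 8} has only 5 neighbours ({A, B, C, E, H}), so by Hall's theorem at most 7 of the 8 left vertices can be matched.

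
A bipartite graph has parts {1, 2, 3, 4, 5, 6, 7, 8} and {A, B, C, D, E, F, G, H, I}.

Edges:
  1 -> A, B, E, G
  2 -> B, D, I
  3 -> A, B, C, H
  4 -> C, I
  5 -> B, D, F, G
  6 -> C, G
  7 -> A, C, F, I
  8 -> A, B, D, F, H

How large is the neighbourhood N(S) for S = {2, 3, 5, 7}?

8

The union of neighbours of {2, 3, 5, 7} is {A, B, C, D, F, G, H, I}, which has 8 elements.
Since |N(S)| = 8 ≥ |S| = 4, Hall's condition holds for this subset.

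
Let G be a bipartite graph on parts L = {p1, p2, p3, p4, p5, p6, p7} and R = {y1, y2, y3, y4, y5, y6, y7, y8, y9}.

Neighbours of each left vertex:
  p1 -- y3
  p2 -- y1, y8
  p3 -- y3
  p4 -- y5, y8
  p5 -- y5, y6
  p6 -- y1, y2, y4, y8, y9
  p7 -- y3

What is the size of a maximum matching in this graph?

One maximum matching: p1-y3, p2-y1, p4-y8, p5-y6, p6-y4.
The set {p1, p3, p7} has only 1 neighbour ({y3}), so by Hall's theorem at most 5 of the 7 left vertices can be matched.

5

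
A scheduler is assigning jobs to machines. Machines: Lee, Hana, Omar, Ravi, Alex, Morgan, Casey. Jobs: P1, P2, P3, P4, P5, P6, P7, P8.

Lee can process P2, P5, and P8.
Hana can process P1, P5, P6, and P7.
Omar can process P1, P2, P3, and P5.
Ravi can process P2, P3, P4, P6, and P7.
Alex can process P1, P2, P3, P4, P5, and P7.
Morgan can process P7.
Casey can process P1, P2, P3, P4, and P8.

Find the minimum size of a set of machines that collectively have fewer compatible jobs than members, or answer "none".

A matching saturating every machine exists, for instance Lee→P8, Hana→P6, Omar→P5, Ravi→P2, Alex→P3, Morgan→P7, Casey→P1.
By Hall's marriage theorem, this means |N(S)| ≥ |S| for every subset S, so no violating subset exists.

none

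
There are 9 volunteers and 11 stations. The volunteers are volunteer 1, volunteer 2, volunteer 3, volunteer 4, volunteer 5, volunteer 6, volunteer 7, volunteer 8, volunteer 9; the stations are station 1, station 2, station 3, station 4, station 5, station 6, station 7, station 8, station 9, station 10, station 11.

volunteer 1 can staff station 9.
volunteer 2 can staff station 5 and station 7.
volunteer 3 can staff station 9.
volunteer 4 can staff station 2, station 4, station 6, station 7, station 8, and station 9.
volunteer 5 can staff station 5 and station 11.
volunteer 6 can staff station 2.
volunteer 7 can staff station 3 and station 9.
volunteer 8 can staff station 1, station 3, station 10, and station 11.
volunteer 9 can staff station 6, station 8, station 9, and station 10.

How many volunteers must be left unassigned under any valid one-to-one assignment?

A valid assignment of size 8: volunteer 1-station 9, volunteer 2-station 5, volunteer 4-station 7, volunteer 5-station 11, volunteer 6-station 2, volunteer 7-station 3, volunteer 8-station 1, volunteer 9-station 8.
The set {volunteer 1, volunteer 3} has only 1 neighbour ({station 9}), so by Hall's theorem at most 8 of the 9 volunteers can be matched.
That matches 8 of the 9, leaving 1 unmatched; no matching can do better.

1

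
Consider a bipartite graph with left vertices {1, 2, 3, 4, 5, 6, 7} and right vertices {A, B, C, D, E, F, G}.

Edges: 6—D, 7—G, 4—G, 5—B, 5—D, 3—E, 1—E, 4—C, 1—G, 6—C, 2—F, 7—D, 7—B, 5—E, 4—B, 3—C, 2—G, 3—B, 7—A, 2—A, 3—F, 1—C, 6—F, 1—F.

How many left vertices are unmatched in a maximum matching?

For example, pair 1-C, 2-A, 3-E, 4-G, 5-D, 6-F, 7-B.
All 7 left vertices are matched, so no larger matching exists.
That matches 7 of the 7, leaving 0 unmatched; no matching can do better.

0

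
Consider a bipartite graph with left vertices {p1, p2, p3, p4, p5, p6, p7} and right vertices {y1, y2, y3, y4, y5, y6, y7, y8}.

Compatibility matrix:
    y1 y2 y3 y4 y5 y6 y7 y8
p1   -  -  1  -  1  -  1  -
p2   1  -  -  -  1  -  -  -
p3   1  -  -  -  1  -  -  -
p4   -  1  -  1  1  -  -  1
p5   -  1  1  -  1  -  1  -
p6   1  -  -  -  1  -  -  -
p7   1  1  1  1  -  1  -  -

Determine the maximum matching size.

A valid assignment of size 6: p1→y7, p2→y5, p3→y1, p4→y8, p5→y3, p7→y6.
The set {p2, p3, p6} has only 2 neighbours ({y1, y5}), so by Hall's theorem at most 6 of the 7 left vertices can be matched.

6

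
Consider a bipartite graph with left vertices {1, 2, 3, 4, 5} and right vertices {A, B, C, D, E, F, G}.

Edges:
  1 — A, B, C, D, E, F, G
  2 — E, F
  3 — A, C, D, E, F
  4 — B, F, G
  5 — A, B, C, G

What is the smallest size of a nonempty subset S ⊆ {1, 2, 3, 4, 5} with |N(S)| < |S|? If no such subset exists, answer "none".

none

A matching saturating every left vertex exists, for instance 1→G, 2→E, 3→A, 4→F, 5→B.
By Hall's marriage theorem, this means |N(S)| ≥ |S| for every subset S, so no violating subset exists.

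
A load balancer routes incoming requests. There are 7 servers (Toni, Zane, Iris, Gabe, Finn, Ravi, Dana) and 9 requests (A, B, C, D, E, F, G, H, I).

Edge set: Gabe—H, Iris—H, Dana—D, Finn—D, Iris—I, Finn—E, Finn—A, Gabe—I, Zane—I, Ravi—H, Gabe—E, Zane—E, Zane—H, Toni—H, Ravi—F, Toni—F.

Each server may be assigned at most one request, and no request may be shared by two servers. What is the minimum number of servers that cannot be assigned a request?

1

A valid assignment of size 6: Toni–F, Zane–H, Iris–I, Gabe–E, Finn–A, Dana–D.
The set {Toni, Zane, Iris, Gabe, Ravi} has only 4 neighbours ({E, F, H, I}), so by Hall's theorem at most 6 of the 7 servers can be matched.
That matches 6 of the 7, leaving 1 unmatched; no matching can do better.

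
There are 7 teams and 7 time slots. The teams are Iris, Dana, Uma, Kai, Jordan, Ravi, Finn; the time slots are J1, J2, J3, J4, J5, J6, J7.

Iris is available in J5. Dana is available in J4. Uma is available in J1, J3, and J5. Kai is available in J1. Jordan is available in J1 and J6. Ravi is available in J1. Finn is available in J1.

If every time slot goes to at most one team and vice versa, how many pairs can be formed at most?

5

A valid assignment of size 5: Iris–J5, Dana–J4, Uma–J3, Kai–J1, Jordan–J6.
The set {Kai, Ravi, Finn} has only 1 neighbour ({J1}), so by Hall's theorem at most 5 of the 7 teams can be matched.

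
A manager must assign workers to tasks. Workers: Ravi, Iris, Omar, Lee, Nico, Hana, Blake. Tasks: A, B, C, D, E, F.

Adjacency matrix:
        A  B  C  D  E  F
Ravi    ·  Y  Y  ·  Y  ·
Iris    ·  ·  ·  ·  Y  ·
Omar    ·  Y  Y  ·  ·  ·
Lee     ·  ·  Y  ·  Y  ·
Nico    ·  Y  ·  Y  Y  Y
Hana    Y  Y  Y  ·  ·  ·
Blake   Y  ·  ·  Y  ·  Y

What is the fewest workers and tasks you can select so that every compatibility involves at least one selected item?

6

A maximum matching has 6 edges (e.g. Ravi–C, Iris–E, Omar–B, Nico–D, Hana–A, Blake–F).
By König's theorem the minimum vertex cover has the same size. One such cover is {Nico, Hana, Blake, B, C, E}.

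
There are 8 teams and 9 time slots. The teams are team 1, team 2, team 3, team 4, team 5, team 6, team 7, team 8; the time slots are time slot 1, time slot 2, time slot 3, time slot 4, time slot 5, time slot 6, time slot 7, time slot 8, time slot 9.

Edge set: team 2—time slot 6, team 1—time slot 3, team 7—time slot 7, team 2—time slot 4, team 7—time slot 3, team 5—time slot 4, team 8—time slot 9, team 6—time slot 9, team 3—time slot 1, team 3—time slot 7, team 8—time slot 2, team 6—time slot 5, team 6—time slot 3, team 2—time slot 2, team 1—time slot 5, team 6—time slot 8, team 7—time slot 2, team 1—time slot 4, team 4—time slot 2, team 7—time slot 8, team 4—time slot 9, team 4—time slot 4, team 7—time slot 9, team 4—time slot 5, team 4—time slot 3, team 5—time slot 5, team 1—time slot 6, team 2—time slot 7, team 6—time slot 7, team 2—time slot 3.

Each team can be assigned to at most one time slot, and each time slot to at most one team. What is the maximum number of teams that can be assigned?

One maximum matching: team 1→time slot 6, team 2→time slot 7, team 3→time slot 1, team 4→time slot 3, team 5→time slot 4, team 6→time slot 5, team 7→time slot 8, team 8→time slot 2.
All 8 teams are matched, so no larger matching exists.

8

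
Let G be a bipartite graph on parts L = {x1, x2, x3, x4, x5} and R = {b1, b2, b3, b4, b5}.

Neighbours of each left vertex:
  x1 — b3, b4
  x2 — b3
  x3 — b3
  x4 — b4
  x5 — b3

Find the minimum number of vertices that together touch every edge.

A maximum matching has 2 edges (e.g. x1–b4, x2–b3).
By König's theorem the minimum vertex cover has the same size. One such cover is {b3, b4}.

2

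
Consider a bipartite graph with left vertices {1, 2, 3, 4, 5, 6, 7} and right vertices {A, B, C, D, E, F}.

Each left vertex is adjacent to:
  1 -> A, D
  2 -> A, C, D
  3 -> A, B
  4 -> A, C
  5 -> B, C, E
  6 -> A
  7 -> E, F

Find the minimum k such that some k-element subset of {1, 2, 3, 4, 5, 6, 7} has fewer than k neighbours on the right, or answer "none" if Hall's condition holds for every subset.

Take S = {1, 2, 4, 6}. Its neighbourhood is {A, C, D}, so |N(S)| = 3 < |S| = 4.
Every subset of size less than 4 has at least as many neighbours as members, so 4 is the minimum.

4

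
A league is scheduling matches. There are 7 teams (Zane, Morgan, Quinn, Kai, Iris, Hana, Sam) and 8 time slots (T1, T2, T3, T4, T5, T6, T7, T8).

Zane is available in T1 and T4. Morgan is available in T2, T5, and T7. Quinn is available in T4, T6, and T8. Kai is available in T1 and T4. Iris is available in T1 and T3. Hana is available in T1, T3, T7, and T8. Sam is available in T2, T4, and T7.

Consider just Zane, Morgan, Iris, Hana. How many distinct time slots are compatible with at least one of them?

7

The union of neighbours of {Zane, Morgan, Iris, Hana} is {T1, T2, T3, T4, T5, T7, T8}, which has 7 elements.
Since |N(S)| = 7 ≥ |S| = 4, Hall's condition holds for this subset.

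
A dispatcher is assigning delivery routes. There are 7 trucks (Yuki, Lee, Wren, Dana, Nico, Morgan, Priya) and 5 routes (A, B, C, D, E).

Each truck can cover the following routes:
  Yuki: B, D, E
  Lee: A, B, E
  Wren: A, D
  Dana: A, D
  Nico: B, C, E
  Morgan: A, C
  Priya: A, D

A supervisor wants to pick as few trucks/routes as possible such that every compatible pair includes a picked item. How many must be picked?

5

{A, B, C, D, E} is a vertex cover of size 5: every edge has an endpoint in this set.
No smaller cover exists because Yuki–E, Lee–B, Wren–A, Dana–D, Nico–C is a matching of size 5, and a cover must include an endpoint of each of these disjoint edges (König's theorem).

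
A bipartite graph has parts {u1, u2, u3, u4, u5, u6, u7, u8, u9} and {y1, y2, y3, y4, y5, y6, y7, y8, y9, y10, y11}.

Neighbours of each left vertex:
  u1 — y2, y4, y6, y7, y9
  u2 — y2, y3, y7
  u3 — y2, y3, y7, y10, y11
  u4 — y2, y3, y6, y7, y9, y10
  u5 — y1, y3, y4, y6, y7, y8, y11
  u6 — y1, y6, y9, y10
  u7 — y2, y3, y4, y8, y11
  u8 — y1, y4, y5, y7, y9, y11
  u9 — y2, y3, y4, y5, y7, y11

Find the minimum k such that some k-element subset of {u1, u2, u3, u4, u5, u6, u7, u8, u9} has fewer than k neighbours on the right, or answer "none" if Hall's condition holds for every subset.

none

A matching saturating every left vertex exists, for instance u1→y4, u2→y2, u3→y3, u4→y10, u5→y6, u6→y1, u7→y8, u8→y11, u9→y7.
By Hall's marriage theorem, this means |N(S)| ≥ |S| for every subset S, so no violating subset exists.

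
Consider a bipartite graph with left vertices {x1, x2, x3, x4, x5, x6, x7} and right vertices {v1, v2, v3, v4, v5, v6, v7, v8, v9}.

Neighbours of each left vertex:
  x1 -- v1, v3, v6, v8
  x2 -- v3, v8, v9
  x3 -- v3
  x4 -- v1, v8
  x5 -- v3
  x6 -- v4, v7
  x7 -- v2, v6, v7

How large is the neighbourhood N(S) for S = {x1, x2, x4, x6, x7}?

8

The union of neighbours of {x1, x2, x4, x6, x7} is {v1, v2, v3, v4, v6, v7, v8, v9}, which has 8 elements.
Since |N(S)| = 8 ≥ |S| = 5, Hall's condition holds for this subset.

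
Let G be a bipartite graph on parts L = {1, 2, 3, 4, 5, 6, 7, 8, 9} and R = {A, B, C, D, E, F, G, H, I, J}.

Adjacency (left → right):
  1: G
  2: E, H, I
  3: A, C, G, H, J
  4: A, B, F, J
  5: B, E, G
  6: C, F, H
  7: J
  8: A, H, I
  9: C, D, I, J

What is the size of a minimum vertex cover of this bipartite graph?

A maximum matching has 9 edges (e.g. 1–G, 2–H, 3–A, 4–B, 5–E, 6–F, 7–J, 8–I, 9–C).
By König's theorem the minimum vertex cover has the same size. One such cover is {1, 2, 3, 4, 5, 6, 7, 8, 9}.

9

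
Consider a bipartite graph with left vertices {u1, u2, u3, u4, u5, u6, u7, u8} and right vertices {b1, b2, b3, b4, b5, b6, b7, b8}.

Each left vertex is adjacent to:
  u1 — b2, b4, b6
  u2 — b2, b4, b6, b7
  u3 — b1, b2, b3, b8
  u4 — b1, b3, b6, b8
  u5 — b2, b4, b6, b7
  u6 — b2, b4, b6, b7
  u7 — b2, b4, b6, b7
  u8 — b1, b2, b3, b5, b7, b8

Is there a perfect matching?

The set {u1, u2, u5, u6, u7} has only 4 neighbours ({b2, b4, b6, b7}), so by Hall's theorem at most 7 of the 8 left vertices can be matched.
Hence no matching covers every left vertex.

No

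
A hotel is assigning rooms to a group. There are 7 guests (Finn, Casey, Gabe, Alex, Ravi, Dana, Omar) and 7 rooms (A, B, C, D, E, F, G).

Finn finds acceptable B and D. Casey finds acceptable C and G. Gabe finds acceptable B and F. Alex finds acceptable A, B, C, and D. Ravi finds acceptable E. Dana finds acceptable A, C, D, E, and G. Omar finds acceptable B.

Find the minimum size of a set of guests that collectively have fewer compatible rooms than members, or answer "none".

A matching saturating every guest exists, for instance Finn→D, Casey→G, Gabe→F, Alex→C, Ravi→E, Dana→A, Omar→B.
By Hall's marriage theorem, this means |N(S)| ≥ |S| for every subset S, so no violating subset exists.

none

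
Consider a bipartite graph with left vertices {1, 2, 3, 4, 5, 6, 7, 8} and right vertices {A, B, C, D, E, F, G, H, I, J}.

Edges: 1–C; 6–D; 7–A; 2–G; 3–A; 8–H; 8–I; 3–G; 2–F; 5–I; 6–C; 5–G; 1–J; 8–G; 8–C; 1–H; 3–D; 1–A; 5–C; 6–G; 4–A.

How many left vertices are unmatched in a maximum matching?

1

For example, pair 1→J, 2→F, 3→D, 4→A, 5→I, 6→G, 8→C.
The set {4, 7} has only 1 neighbour ({A}), so by Hall's theorem at most 7 of the 8 left vertices can be matched.
That matches 7 of the 8, leaving 1 unmatched; no matching can do better.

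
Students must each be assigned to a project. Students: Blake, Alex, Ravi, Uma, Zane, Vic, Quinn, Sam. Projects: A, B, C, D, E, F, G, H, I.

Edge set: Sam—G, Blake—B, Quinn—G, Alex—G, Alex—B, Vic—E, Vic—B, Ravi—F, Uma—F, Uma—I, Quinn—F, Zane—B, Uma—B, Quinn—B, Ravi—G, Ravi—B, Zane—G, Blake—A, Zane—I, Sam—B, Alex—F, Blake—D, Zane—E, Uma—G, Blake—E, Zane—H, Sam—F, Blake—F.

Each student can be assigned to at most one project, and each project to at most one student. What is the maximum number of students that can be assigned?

For example, pair Blake–A, Alex–F, Ravi–G, Uma–I, Zane–H, Vic–E, Quinn–B.
The set {Alex, Ravi, Quinn, Sam} has only 3 neighbours ({B, F, G}), so by Hall's theorem at most 7 of the 8 students can be matched.

7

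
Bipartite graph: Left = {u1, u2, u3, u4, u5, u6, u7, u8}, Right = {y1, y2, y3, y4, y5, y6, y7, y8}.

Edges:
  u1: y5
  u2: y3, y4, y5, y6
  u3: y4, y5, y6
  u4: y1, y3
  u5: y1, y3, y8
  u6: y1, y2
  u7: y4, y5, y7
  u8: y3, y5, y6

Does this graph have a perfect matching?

Yes

One maximum matching: u1→y5, u2→y4, u3→y6, u4→y1, u5→y8, u6→y2, u7→y7, u8→y3.
All 8 left vertices are covered.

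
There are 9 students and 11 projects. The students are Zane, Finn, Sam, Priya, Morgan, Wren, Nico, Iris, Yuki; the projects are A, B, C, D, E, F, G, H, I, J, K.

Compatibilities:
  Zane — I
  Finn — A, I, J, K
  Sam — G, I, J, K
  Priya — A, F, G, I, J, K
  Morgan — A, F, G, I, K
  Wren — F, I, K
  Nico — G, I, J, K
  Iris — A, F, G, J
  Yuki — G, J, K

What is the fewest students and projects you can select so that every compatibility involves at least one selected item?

The 6 edges Zane–I, Finn–A, Sam–K, Priya–J, Morgan–G, Wren–F form a matching, so any vertex cover needs at least 6 vertices (one per matched edge).
Conversely {A, F, G, I, J, K} meets every edge and has exactly 6 vertices, so 6 is optimal.

6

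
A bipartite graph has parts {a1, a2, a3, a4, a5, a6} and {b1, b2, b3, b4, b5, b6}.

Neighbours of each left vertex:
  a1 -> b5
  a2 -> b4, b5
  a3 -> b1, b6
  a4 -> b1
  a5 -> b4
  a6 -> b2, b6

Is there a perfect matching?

The set {a1, a2, a5} has only 2 neighbours ({b4, b5}), so by Hall's theorem at most 5 of the 6 left vertices can be matched.
Hence no matching covers every left vertex.

No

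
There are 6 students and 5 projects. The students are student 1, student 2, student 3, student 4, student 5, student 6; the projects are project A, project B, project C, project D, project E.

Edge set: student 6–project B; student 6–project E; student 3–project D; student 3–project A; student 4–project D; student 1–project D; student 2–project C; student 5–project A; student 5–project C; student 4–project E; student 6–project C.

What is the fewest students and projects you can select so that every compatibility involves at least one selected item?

5

The 5 edges student 1–project D, student 2–project C, student 3–project A, student 4–project E, student 6–project B form a matching, so any vertex cover needs at least 5 vertices (one per matched edge).
Conversely {student 4, student 6, project A, project C, project D} meets every edge and has exactly 5 vertices, so 5 is optimal.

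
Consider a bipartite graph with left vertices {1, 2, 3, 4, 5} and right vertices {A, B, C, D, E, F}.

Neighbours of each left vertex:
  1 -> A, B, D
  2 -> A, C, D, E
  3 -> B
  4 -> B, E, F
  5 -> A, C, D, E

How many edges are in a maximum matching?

5

One maximum matching: 1-D, 2-C, 3-B, 4-F, 5-E.
This saturates every left vertex, so 5 is the maximum.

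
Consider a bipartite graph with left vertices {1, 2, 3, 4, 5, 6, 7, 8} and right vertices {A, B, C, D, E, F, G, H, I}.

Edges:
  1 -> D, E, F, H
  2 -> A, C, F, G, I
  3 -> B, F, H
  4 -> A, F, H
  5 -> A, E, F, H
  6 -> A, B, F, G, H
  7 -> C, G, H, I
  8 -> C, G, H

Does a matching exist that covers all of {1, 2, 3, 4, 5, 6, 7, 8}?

A valid assignment of size 8: 1–D, 2–F, 3–B, 4–H, 5–E, 6–A, 7–G, 8–C.
Every left vertex is matched, so this matching saturates all of them.

Yes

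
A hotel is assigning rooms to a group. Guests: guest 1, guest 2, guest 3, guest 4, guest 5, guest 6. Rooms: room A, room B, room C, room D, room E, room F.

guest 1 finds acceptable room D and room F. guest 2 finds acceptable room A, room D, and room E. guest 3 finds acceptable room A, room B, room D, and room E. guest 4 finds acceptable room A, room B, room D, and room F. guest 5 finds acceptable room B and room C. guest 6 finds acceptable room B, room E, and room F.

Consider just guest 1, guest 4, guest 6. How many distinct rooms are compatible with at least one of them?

The union of neighbours of {guest 1, guest 4, guest 6} is {room A, room B, room D, room E, room F}, which has 5 elements.
Since |N(S)| = 5 ≥ |S| = 3, Hall's condition holds for this subset.

5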